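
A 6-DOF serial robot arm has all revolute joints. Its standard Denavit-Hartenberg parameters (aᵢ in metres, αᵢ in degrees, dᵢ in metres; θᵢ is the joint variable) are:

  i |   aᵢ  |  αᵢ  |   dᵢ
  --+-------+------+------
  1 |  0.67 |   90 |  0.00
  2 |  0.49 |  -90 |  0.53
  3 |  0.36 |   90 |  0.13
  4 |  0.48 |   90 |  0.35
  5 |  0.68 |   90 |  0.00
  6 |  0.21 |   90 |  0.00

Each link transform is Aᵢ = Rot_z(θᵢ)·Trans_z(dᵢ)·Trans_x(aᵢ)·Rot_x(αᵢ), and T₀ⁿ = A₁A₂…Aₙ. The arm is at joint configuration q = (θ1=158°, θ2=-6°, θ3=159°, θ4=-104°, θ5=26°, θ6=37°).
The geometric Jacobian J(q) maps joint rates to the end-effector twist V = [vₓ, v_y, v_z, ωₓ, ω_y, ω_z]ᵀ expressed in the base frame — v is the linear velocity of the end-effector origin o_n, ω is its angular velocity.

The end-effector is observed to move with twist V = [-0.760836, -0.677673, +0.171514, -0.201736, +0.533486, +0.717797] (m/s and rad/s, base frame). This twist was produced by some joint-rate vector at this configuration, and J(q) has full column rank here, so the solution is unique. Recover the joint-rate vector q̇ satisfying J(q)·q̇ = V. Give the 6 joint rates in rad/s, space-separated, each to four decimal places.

o_n = [-1.3099, 0.3987, -1.1231]
J₁: ẑ×o_n = [-0.3987, -1.3099, 0.0000], ω = ẑ
J2: z=[0.3746, 0.9272, 0.0000] o=[-0.6212, 0.2510, 0.0000] → [-1.0414, 0.4207, 0.6939, 0.3746, 0.9272, 0.0000]
J3: z=[-0.0969, 0.0392, 0.9945] o=[-0.8745, 0.9249, -0.0512] → [0.4814, -0.5369, 0.0681, -0.0969, 0.0392, 0.9945]
J4: z=[-0.6802, -0.7321, -0.0375] o=[-0.6255, 0.6852, 0.1132] → [0.8944, -0.8153, -0.3061, -0.6802, -0.7321, -0.0375]
J5: z=[-0.7285, 0.6694, 0.1459] o=[-0.9028, 0.4897, -0.3744] → [-0.4879, -0.6048, 0.3388, -0.7285, 0.6694, 0.1459]
J6: z=[0.5755, 0.7135, -0.3997] o=[-1.1555, 0.3488, -0.9898] → [-0.0752, 0.1384, 0.1388, 0.5755, 0.7135, -0.3997]
q̇ = J⁺·V = [0.5180, -0.3640, 0.0280, -0.7130, 0.6530, -0.1250]

0.5180 -0.3640 0.0280 -0.7130 0.6530 -0.1250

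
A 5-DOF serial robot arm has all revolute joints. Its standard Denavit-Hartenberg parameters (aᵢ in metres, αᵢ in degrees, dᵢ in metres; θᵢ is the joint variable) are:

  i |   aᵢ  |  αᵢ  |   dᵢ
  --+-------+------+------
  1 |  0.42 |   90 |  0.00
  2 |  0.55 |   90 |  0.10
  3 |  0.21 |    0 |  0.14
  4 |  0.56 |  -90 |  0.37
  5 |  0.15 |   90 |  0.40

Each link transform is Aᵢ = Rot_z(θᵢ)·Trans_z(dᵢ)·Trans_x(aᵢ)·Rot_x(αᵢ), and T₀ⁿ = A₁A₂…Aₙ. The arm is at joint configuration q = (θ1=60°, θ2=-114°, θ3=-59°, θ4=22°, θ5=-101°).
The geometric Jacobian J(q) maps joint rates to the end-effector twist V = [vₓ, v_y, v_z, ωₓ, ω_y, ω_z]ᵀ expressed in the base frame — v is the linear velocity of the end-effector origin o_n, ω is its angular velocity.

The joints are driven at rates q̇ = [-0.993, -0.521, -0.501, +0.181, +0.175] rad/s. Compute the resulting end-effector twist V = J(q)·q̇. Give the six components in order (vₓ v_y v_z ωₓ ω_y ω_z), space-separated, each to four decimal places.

-1.0562 0.1629 0.6590 -0.2054 0.4067 -1.2194

o_n = [-0.4289, -0.5822, -0.9415]
J₁: ẑ×o_n = [0.5822, -0.4289, 0.0000], ω = ẑ
J2: z=[0.8660, -0.5000, 0.0000] o=[0.2100, 0.3637, 0.0000] → [0.4708, 0.8154, -1.1386, 0.8660, -0.5000, 0.0000]
J3: z=[-0.4568, -0.7912, 0.4067] o=[0.1847, 0.1200, -0.5025] → [0.6330, -0.4502, -0.1648, -0.4568, -0.7912, 0.4067]
J4: z=[-0.4568, -0.7912, 0.4067] o=[-0.0571, 0.0611, -0.5443] → [0.5759, -0.3327, -0.0003, -0.4568, -0.7912, 0.4067]
J5: z=[0.5692, -0.6113, -0.5498] o=[-0.6089, -0.2206, -0.8024] → [-0.1137, -0.0198, -0.0958, 0.5692, -0.6113, -0.5498]
V = J·q̇ = [-1.0562, 0.1629, 0.6590, -0.2054, 0.4067, -1.2194]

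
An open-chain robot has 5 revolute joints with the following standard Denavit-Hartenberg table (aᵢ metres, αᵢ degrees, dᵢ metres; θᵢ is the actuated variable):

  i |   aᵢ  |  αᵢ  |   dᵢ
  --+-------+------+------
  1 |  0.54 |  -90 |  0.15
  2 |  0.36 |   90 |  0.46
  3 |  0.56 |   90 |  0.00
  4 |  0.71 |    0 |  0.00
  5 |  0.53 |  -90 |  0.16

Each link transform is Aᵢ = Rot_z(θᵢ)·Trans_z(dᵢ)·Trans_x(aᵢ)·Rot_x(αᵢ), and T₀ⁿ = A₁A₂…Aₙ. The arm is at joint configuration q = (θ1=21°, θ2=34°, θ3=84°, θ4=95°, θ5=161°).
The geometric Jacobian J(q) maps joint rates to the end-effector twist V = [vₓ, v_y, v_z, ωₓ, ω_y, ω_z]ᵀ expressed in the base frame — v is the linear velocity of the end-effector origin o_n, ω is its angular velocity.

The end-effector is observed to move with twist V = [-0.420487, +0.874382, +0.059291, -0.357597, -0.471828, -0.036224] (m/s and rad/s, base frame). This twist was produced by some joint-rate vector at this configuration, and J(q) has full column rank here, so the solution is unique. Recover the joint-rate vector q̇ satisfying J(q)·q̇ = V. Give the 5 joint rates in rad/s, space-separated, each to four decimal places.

o_n = [0.7459, 1.1552, -0.0019]
J₁: ẑ×o_n = [-1.1552, 0.7459, 0.0000], ω = ẑ
J2: z=[-0.3584, 0.9336, 0.0000] o=[0.5041, 0.1935, 0.1500] → [-0.1418, -0.0544, -0.5704, -0.3584, 0.9336, 0.0000]
J3: z=[0.5221, 0.2004, 0.8290] o=[0.6179, 0.7299, -0.0513] → [-0.3427, 0.0803, 0.1964, 0.5221, 0.2004, 0.8290]
J4: z=[0.8072, 0.1979, -0.5561] o=[0.4636, 1.2673, -0.0840] → [-0.0461, -0.2233, -0.1463, 0.8072, 0.1979, -0.5561]
J5: z=[0.8072, 0.1979, -0.5561] o=[0.8499, 1.3496, 0.5060] → [-0.2086, 0.4677, -0.1364, 0.8072, 0.1979, -0.5561]
q̇ = J⁺·V = [0.5280, -0.3230, -0.7490, -0.8260, 0.7240]

0.5280 -0.3230 -0.7490 -0.8260 0.7240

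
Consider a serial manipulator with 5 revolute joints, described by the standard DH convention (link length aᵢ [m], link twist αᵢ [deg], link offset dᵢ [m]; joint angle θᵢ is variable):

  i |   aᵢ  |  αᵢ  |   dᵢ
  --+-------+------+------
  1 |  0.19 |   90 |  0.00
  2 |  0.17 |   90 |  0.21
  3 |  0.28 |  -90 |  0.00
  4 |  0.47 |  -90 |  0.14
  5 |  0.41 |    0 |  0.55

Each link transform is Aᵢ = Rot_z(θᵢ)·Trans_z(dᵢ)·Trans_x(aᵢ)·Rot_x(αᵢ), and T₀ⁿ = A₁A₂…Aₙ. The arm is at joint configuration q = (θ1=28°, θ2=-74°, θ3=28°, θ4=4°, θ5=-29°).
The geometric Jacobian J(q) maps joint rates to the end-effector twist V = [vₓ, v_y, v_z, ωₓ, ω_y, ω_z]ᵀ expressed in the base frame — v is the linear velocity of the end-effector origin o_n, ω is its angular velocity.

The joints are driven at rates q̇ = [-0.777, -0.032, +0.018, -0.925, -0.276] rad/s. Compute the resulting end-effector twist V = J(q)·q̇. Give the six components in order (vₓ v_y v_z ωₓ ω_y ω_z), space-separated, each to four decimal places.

o_n = [1.3892, -0.4060, -0.7500]
J₁: ẑ×o_n = [0.4060, 1.3892, -0.0000], ω = ẑ
J2: z=[0.4695, -0.8829, 0.0000] o=[0.1678, 0.0892, 0.0000] → [0.6622, 0.3521, 0.8460, 0.4695, -0.8829, 0.0000]
J3: z=[-0.8487, -0.4513, -0.2756] o=[0.3077, -0.0742, -0.1634] → [0.1733, -0.7959, 0.7696, -0.8487, -0.4513, -0.2756]
J4: z=[0.3003, -0.8403, 0.4513] o=[0.4296, -0.1583, -0.4011] → [0.4050, 0.5378, 0.7320, 0.3003, -0.8403, 0.4513]
J5: z=[0.8163, 0.4711, 0.3342] o=[0.7036, -0.4019, -0.7268] → [-0.0096, 0.2481, -0.3263, 0.8163, 0.4711, 0.3342]
V = J·q̇ = [-0.7055, -1.6709, -0.6002, -0.5333, 0.6674, -1.2916]

-0.7055 -1.6709 -0.6002 -0.5333 0.6674 -1.2916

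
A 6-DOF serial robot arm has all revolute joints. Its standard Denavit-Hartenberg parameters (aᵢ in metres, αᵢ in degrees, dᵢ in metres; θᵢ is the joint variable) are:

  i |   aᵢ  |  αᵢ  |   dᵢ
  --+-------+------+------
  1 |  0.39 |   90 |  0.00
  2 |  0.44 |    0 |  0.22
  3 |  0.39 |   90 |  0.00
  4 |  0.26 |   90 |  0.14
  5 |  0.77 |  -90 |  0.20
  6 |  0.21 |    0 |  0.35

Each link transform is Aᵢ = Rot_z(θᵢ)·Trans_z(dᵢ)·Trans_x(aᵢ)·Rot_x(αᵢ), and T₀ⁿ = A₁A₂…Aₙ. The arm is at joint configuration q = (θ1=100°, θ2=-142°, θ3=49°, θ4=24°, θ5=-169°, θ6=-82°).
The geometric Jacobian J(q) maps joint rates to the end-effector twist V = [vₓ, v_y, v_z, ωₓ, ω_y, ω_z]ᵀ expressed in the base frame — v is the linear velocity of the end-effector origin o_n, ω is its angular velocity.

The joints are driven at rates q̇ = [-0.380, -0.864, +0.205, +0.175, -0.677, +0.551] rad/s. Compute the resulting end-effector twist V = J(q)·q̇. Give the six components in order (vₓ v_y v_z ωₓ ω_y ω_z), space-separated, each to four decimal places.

o_n = [-0.4017, 0.3269, -0.4271]
J₁: ẑ×o_n = [-0.3269, -0.4017, 0.0000], ω = ẑ
J2: z=[0.9848, 0.1736, 0.0000] o=[-0.0677, 0.3841, 0.0000] → [-0.0742, 0.4206, 0.0016, 0.9848, 0.1736, 0.0000]
J3: z=[0.9848, 0.1736, 0.0000] o=[0.2091, 0.0808, -0.2709] → [-0.0271, 0.1538, 0.3484, 0.9848, 0.1736, 0.0000]
J4: z=[0.1734, -0.9835, 0.0523] o=[0.2127, 0.0607, -0.6604] → [-0.2433, -0.0726, -0.5581, 0.1734, -0.9835, 0.0523]
J5: z=[-0.8960, -0.1796, -0.4062] o=[0.3433, -0.0708, -0.8902] → [0.0784, 0.7176, -0.4901, -0.8960, -0.1796, -0.4062]
J6: z=[-0.0922, 0.9699, -0.2254] o=[-0.1704, 0.0199, -0.2896] → [-0.0642, 0.0395, 0.1960, -0.0922, 0.9699, -0.2254]
V = J·q̇ = [0.0517, -0.6560, 0.4121, -0.0629, 0.3695, -0.2201]

0.0517 -0.6560 0.4121 -0.0629 0.3695 -0.2201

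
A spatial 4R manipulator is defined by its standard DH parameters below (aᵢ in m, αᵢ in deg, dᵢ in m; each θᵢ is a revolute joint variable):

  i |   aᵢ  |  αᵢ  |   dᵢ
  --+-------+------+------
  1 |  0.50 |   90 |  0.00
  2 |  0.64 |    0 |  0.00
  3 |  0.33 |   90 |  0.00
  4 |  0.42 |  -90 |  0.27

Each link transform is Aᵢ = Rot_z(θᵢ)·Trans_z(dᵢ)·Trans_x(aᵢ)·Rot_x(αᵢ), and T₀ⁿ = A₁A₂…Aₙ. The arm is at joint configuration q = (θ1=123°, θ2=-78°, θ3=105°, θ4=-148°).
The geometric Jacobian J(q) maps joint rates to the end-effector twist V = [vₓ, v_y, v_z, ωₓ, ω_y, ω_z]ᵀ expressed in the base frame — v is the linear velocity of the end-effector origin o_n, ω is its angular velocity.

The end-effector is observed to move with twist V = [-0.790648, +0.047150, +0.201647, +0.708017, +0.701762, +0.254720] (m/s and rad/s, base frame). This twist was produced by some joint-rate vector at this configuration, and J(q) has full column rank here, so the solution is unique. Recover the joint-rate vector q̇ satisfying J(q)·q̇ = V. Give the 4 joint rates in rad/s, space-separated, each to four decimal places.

o_n = [-0.5855, 0.4930, -0.8785]
J₁: ẑ×o_n = [-0.4930, -0.5855, 0.0000], ω = ẑ
J2: z=[0.8387, 0.5446, 0.0000] o=[-0.2723, 0.4193, 0.0000] → [-0.4785, 0.7367, 0.2323, 0.8387, 0.5446, 0.0000]
J3: z=[0.8387, 0.5446, 0.0000] o=[-0.3448, 0.5309, -0.6260] → [-0.1375, 0.2117, 0.0993, 0.8387, 0.5446, 0.0000]
J4: z=[-0.2473, 0.3807, -0.8910] o=[-0.5049, 0.7775, -0.4762] → [-0.4067, -0.0277, 0.1010, -0.2473, 0.3807, -0.8910]
q̇ = J⁺·V = [0.6530, 0.4480, 0.5280, 0.4470]

0.6530 0.4480 0.5280 0.4470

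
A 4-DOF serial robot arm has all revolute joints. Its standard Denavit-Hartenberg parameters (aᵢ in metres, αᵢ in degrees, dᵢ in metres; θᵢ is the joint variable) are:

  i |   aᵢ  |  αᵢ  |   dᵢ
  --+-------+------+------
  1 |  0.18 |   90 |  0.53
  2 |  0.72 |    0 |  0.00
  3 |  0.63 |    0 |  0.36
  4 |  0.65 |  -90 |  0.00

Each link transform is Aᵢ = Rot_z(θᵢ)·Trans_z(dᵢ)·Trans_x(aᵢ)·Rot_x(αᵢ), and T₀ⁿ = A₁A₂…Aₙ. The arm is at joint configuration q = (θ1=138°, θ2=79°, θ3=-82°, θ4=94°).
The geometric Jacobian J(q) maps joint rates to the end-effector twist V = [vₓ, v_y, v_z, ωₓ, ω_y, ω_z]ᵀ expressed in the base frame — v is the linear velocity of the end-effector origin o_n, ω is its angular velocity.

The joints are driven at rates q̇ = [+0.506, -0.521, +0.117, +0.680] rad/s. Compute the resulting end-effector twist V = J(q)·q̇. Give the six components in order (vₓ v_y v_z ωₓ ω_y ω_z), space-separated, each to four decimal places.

o_n = [-0.4541, 0.8933, 1.8537]
J₁: ẑ×o_n = [-0.8933, -0.4541, 0.0000], ω = ẑ
J2: z=[0.6691, 0.7431, 0.0000] o=[-0.1338, 0.1204, 0.5300] → [0.9837, -0.8857, 0.7552, 0.6691, 0.7431, 0.0000]
J3: z=[0.6691, 0.7431, 0.0000] o=[-0.2359, 0.2124, 1.2368] → [0.4585, -0.4128, 0.6178, 0.6691, 0.7431, 0.0000]
J4: z=[0.6691, 0.7431, 0.0000] o=[-0.4625, 0.9009, 1.2038] → [0.4830, -0.4349, -0.0113, 0.6691, 0.7431, 0.0000]
V = J·q̇ = [-0.5825, -0.1123, -0.3289, 0.1847, 0.2051, 0.5060]

-0.5825 -0.1123 -0.3289 0.1847 0.2051 0.5060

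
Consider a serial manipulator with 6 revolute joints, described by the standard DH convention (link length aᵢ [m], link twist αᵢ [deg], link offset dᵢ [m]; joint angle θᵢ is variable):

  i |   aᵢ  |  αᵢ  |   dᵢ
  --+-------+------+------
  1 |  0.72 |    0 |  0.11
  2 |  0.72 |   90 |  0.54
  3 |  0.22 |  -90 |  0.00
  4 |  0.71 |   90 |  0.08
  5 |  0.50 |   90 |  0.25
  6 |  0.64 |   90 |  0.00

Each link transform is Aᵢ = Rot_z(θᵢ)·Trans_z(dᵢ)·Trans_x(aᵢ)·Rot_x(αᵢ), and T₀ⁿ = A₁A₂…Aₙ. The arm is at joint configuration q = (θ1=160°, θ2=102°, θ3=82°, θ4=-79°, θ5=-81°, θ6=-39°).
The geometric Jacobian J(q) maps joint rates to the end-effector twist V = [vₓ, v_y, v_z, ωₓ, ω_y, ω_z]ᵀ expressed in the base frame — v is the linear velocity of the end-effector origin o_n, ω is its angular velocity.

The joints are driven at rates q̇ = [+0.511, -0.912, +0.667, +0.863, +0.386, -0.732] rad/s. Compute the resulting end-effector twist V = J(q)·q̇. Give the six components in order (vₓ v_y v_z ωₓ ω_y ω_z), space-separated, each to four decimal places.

o_n = [-1.7249, -1.3138, 1.0540]
J₁: ẑ×o_n = [1.3138, -1.7249, 0.0000], ω = ẑ
J2: z=[0.0000, 0.0000, 1.0000] o=[-0.6766, 0.2463, 0.1100] → [1.5601, -1.0483, 0.0000, 0.0000, 0.0000, 1.0000]
J3: z=[-0.9903, 0.1392, 0.0000] o=[-0.7768, -0.4667, 0.6500] → [0.0562, 0.4001, 0.9708, -0.9903, 0.1392, 0.0000]
J4: z=[0.1378, 0.9806, 0.1392] o=[-0.7810, -0.4971, 0.8679] → [0.2962, -0.1570, 0.8130, 0.1378, 0.9806, 0.1392]
J5: z=[-0.1699, 0.1618, -0.9721] o=[-1.4628, -0.3403, 1.0131] → [-0.9397, 0.2617, 0.2078, -0.1699, 0.1618, -0.9721]
J6: z=[0.9422, -0.2624, -0.2084] o=[-1.6497, -0.7755, 0.7162] → [-0.2008, -0.3027, -0.5269, 0.9422, -0.2624, -0.2084]
V = J·q̇ = [-0.6740, 0.5285, 1.8151, -1.2969, 1.1936, -0.5036]

-0.6740 0.5285 1.8151 -1.2969 1.1936 -0.5036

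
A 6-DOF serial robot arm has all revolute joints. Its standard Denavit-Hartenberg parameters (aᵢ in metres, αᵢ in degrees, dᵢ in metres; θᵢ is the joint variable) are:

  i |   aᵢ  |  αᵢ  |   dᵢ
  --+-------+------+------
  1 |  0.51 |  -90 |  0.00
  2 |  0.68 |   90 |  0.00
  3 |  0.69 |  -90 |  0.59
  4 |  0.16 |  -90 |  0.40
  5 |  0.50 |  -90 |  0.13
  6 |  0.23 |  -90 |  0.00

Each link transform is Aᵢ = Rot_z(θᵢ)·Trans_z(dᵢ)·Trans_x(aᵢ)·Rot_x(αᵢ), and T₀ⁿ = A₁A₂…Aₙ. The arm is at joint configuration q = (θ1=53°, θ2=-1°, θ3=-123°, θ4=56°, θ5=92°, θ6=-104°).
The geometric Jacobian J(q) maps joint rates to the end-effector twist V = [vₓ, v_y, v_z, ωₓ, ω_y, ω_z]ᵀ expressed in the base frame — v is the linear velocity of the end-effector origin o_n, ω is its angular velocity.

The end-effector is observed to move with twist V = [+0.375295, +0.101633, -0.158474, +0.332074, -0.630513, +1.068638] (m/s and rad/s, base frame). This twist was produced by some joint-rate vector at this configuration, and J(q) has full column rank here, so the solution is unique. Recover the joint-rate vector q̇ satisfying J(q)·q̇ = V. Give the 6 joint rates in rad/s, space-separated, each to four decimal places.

o_n = [0.8353, 0.4823, 0.2794]
J₁: ẑ×o_n = [-0.4823, 0.8353, 0.0000], ω = ẑ
J2: z=[-0.7986, 0.6018, 0.0000] o=[0.3069, 0.4073, 0.0000] → [0.1681, 0.2231, -0.3779, -0.7986, 0.6018, 0.0000]
J3: z=[-0.0105, -0.0139, 0.9998] o=[0.7161, 0.9503, 0.0119] → [0.4642, 0.1220, 0.0066, -0.0105, -0.0139, 0.9998]
J4: z=[0.9396, 0.3419, 0.0146] o=[0.9459, 0.2937, 0.5952] → [-0.1108, 0.2952, 0.2150, 0.9396, 0.3419, 0.0146]
J5: z=[-0.2777, 0.7868, -0.5512] o=[1.3538, 0.3483, 0.4676] → [-0.0742, 0.2335, 0.3707, -0.2777, 0.7868, -0.5512]
J6: z=[-0.1671, 0.5255, 0.8342] o=[0.8447, 0.2887, 0.4032] → [-0.2266, -0.0285, -0.0274, -0.1671, 0.5255, 0.8342]
q̇ = J⁺·V = [0.1560, -0.0820, 0.8000, 0.0740, -0.5870, -0.2540]

0.1560 -0.0820 0.8000 0.0740 -0.5870 -0.2540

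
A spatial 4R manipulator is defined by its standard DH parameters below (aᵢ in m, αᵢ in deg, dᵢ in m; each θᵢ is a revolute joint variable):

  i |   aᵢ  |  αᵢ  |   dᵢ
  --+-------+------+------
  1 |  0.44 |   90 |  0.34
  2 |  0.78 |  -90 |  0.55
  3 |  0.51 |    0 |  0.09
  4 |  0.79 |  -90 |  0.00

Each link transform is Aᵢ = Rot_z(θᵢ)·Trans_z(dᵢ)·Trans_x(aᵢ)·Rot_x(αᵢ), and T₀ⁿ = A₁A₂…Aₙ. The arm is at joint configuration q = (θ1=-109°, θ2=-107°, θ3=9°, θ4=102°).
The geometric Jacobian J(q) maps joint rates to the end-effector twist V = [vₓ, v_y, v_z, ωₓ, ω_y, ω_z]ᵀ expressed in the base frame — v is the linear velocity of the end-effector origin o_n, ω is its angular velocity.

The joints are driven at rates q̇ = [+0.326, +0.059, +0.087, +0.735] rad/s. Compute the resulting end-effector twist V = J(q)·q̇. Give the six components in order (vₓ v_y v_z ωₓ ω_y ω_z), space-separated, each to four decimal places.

-0.1555 -0.1053 0.5742 -0.3117 -0.7240 0.0857

o_n = [0.1767, -0.3078, -0.6432]
J₁: ẑ×o_n = [0.3078, 0.1767, -0.0000], ω = ẑ
J2: z=[-0.9455, 0.3256, 0.0000] o=[-0.1432, -0.4160, 0.3400] → [-0.3201, -0.9296, -0.2065, -0.9455, 0.3256, 0.0000]
J3: z=[-0.3113, -0.9042, -0.2924] o=[-0.5890, -0.0213, -0.4059] → [0.1308, -0.2978, 0.7816, -0.3113, -0.9042, -0.2924]
J4: z=[-0.3113, -0.9042, -0.2924] o=[-0.4937, 0.0106, -0.9139] → [-0.3379, -0.1117, 0.7053, -0.3113, -0.9042, -0.2924]
V = J·q̇ = [-0.1555, -0.1053, 0.5742, -0.3117, -0.7240, 0.0857]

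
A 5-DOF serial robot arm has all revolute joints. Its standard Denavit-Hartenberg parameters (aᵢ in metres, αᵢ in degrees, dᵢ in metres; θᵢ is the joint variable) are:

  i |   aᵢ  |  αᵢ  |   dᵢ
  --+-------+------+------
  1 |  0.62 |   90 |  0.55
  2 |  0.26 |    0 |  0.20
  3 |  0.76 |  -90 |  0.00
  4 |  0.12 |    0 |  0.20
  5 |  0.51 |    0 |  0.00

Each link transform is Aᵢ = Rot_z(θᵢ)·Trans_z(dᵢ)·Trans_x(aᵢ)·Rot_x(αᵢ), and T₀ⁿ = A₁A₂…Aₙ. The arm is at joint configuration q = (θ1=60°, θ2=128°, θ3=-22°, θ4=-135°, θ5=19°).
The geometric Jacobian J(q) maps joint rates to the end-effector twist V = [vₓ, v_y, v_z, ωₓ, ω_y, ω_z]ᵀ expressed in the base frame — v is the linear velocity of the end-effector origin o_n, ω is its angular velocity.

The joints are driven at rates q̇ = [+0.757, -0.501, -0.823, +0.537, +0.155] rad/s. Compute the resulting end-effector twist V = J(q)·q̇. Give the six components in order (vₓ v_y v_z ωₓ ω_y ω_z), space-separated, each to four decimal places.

0.6131 0.8781 0.8483 -1.4792 0.0859 0.5663

o_n = [0.7153, -0.2476, 1.1338]
J₁: ẑ×o_n = [0.2476, 0.7153, -0.0000], ω = ẑ
J2: z=[0.8660, -0.5000, 0.0000] o=[0.3100, 0.5369, 0.5500] → [-0.2919, -0.5056, -0.4768, 0.8660, -0.5000, 0.0000]
J3: z=[0.8660, -0.5000, 0.0000] o=[0.4032, 0.2983, 0.7549] → [-0.1895, -0.3282, -0.3167, 0.8660, -0.5000, 0.0000]
J4: z=[-0.4806, -0.8325, -0.2756] o=[0.2984, 0.1169, 1.4854] → [0.1922, -0.2839, 0.5222, -0.4806, -0.8325, -0.2756]
J5: z=[-0.4806, -0.8325, -0.2756] o=[0.2875, -0.0718, 1.3487] → [0.1304, -0.2212, 0.4406, -0.4806, -0.8325, -0.2756]
V = J·q̇ = [0.6131, 0.8781, 0.8483, -1.4792, 0.0859, 0.5663]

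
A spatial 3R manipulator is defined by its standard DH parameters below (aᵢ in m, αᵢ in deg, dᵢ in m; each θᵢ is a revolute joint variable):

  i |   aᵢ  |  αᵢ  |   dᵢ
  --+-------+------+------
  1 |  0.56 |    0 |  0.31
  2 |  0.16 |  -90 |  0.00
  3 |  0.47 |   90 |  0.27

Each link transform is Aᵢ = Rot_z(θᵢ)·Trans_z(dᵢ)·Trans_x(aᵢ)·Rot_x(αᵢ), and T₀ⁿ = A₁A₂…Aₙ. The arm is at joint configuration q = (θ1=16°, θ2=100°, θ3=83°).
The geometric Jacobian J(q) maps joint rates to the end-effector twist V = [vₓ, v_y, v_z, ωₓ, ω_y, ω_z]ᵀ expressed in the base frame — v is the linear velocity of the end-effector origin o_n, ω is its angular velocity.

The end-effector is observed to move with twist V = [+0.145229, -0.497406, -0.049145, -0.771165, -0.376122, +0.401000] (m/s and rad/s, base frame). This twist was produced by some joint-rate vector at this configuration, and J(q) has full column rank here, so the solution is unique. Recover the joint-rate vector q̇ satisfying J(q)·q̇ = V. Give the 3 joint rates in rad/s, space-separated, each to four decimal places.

o_n = [0.2004, 0.2313, -0.1565]
J₁: ẑ×o_n = [-0.2313, 0.2004, 0.0000], ω = ẑ
J2: z=[0.0000, 0.0000, 1.0000] o=[0.5383, 0.1544, 0.3100] → [-0.0769, -0.3379, 0.0000, 0.0000, 0.0000, 1.0000]
J3: z=[-0.8988, -0.4384, 0.0000] o=[0.4682, 0.2982, 0.3100] → [0.2045, -0.4193, -0.0573, -0.8988, -0.4384, 0.0000]
q̇ = J⁺·V = [-0.0040, 0.4050, 0.8580]

-0.0040 0.4050 0.8580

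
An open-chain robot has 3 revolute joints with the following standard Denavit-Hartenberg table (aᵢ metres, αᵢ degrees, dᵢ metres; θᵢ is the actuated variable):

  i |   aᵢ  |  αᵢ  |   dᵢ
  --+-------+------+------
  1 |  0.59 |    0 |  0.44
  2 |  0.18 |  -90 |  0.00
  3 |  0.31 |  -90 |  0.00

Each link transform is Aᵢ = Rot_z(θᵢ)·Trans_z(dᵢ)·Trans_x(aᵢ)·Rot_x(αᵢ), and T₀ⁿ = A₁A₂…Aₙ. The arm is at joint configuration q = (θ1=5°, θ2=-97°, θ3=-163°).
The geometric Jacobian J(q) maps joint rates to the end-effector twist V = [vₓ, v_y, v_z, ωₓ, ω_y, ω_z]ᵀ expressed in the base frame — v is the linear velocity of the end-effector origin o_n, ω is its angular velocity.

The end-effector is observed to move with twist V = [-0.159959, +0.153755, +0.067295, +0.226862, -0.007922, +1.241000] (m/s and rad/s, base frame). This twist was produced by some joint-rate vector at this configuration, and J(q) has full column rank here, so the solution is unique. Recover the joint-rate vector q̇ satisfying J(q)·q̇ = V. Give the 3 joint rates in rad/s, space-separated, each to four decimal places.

0.2880 0.9530 0.2270

o_n = [0.5918, 0.1678, 0.5306]
J₁: ẑ×o_n = [-0.1678, 0.5918, 0.0000], ω = ẑ
J2: z=[0.0000, 0.0000, 1.0000] o=[0.5878, 0.0514, 0.4400] → [-0.1164, 0.0041, 0.0000, 0.0000, 0.0000, 1.0000]
J3: z=[0.9994, -0.0349, 0.0000] o=[0.5815, -0.1285, 0.4400] → [-0.0032, -0.0906, 0.2965, 0.9994, -0.0349, 0.0000]
q̇ = J⁺·V = [0.2880, 0.9530, 0.2270]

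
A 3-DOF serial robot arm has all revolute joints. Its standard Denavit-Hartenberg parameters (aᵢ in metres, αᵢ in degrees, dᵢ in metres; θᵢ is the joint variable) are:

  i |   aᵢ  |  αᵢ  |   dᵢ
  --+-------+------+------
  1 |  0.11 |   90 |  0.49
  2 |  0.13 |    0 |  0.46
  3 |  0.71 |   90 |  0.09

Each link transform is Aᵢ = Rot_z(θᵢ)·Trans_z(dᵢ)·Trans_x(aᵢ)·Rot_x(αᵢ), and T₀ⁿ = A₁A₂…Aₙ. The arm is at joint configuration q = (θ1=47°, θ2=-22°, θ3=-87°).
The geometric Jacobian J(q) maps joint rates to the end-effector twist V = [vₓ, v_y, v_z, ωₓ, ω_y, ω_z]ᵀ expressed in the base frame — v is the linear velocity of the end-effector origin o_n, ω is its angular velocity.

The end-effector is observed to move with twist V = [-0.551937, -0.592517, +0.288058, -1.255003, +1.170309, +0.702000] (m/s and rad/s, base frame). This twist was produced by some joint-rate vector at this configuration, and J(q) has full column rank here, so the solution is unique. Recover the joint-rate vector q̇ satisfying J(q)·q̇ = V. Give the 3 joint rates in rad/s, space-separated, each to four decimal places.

o_n = [0.4018, -0.3756, -0.2300]
J₁: ẑ×o_n = [0.3756, 0.4018, -0.0000], ω = ẑ
J2: z=[0.7314, -0.6820, 0.0000] o=[0.0750, 0.0804, 0.4900] → [0.4911, 0.5266, -0.1106, 0.7314, -0.6820, 0.0000]
J3: z=[0.7314, -0.6820, 0.0000] o=[0.4936, -0.1451, 0.4413] → [0.4578, 0.4910, -0.2312, 0.7314, -0.6820, 0.0000]
q̇ = J⁺·V = [0.7020, -0.9010, -0.8150]

0.7020 -0.9010 -0.8150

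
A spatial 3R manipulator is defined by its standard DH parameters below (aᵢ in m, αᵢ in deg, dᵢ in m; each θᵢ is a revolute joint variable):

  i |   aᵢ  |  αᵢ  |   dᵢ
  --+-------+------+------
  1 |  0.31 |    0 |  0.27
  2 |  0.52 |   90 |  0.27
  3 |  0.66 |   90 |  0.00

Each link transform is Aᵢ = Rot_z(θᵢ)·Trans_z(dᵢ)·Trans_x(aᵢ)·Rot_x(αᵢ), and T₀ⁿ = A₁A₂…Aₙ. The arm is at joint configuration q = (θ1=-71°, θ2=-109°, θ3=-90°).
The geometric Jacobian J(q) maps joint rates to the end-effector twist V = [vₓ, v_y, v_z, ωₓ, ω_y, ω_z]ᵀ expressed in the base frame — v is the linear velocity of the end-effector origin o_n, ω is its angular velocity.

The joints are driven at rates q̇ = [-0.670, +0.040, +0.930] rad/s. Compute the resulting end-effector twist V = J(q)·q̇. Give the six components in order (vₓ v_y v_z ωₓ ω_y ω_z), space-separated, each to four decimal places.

o_n = [-0.4191, -0.2931, -0.1200]
J₁: ẑ×o_n = [0.2931, -0.4191, 0.0000], ω = ẑ
J2: z=[0.0000, 0.0000, 1.0000] o=[0.1009, -0.2931, 0.2700] → [0.0000, -0.5200, 0.0000, 0.0000, 0.0000, 1.0000]
J3: z=[-0.0000, 1.0000, 0.0000] o=[-0.4191, -0.2931, 0.5400] → [-0.6600, -0.0000, 0.0000, -0.0000, 1.0000, 0.0000]
V = J·q̇ = [-0.8102, 0.2600, 0.0000, -0.0000, 0.9300, -0.6300]

-0.8102 0.2600 0.0000 -0.0000 0.9300 -0.6300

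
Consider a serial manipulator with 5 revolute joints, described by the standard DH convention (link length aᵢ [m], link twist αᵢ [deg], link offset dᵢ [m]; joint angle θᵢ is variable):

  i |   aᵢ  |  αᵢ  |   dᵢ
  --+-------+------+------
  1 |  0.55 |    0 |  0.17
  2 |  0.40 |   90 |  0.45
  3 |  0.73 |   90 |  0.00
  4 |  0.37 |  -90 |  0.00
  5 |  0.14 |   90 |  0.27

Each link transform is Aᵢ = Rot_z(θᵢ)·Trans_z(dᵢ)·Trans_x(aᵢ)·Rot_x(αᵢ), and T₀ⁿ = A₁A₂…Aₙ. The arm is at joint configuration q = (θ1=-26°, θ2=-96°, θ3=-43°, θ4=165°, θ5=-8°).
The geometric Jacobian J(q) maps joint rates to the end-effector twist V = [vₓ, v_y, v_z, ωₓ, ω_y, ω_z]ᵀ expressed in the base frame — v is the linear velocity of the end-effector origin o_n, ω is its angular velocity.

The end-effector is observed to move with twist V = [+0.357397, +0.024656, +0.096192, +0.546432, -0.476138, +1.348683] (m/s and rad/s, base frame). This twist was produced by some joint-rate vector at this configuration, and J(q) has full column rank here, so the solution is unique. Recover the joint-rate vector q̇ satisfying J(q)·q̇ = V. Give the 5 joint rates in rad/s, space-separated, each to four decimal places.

o_n = [0.3335, -0.7422, 0.4906]
J₁: ẑ×o_n = [0.7422, 0.3335, -0.0000], ω = ẑ
J2: z=[0.0000, 0.0000, 1.0000] o=[0.4943, -0.2411, 0.1700] → [0.5011, -0.1608, 0.0000, 0.0000, 0.0000, 1.0000]
J3: z=[-0.8480, 0.5299, 0.0000] o=[0.2824, -0.5803, 0.6200] → [-0.0686, -0.1097, 0.1102, -0.8480, 0.5299, 0.0000]
J4: z=[0.3614, 0.5784, -0.7314] o=[-0.0005, -1.0331, 0.1221] → [0.4259, -0.3775, -0.0881, 0.3614, 0.5784, -0.7314]
J5: z=[0.9195, -0.3513, 0.1765] o=[0.0568, -0.7607, 0.3659] → [-0.0471, -0.0658, 0.1142, 0.9195, -0.3513, 0.1765]
q̇ = J⁺·V = [0.1700, 0.8080, -0.0840, -0.3490, 0.6540]

0.1700 0.8080 -0.0840 -0.3490 0.6540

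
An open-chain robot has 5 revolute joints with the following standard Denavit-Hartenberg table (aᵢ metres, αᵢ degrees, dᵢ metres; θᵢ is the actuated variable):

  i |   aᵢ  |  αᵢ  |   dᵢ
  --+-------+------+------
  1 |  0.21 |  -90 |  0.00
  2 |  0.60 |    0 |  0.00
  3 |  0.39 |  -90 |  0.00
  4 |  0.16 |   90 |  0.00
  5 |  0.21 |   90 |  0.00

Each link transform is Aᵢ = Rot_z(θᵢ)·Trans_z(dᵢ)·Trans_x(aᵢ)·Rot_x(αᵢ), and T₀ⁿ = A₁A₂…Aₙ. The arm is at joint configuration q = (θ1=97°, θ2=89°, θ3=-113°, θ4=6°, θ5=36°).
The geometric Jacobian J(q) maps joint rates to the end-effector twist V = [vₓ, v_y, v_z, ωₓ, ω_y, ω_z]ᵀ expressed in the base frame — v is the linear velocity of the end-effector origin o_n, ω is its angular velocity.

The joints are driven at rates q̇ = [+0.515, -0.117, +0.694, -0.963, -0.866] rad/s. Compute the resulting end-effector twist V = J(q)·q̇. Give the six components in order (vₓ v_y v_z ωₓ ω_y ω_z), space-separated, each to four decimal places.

-0.8078 0.1618 -0.2151 0.3399 -0.4362 1.3579

o_n = [-0.0787, 0.9240, -0.4206]
J₁: ẑ×o_n = [-0.9240, -0.0787, 0.0000], ω = ẑ
J2: z=[-0.9925, -0.1219, 0.0000] o=[-0.0256, 0.2084, 0.0000] → [0.0513, -0.4175, -0.7167, -0.9925, -0.1219, 0.0000]
J3: z=[-0.9925, -0.1219, 0.0000] o=[-0.0269, 0.2188, -0.5999] → [-0.0219, 0.1780, -0.7062, -0.9925, -0.1219, 0.0000]
J4: z=[-0.0496, 0.4037, -0.9135] o=[-0.0703, 0.5725, -0.4413] → [0.3295, 0.0087, -0.0140, -0.0496, 0.4037, -0.9135]
J5: z=[-0.9987, -0.0264, 0.0425] o=[-0.0714, 0.7188, -0.3766] → [-0.0076, -0.0443, -0.2051, -0.9987, -0.0264, 0.0425]
V = J·q̇ = [-0.8078, 0.1618, -0.2151, 0.3399, -0.4362, 1.3579]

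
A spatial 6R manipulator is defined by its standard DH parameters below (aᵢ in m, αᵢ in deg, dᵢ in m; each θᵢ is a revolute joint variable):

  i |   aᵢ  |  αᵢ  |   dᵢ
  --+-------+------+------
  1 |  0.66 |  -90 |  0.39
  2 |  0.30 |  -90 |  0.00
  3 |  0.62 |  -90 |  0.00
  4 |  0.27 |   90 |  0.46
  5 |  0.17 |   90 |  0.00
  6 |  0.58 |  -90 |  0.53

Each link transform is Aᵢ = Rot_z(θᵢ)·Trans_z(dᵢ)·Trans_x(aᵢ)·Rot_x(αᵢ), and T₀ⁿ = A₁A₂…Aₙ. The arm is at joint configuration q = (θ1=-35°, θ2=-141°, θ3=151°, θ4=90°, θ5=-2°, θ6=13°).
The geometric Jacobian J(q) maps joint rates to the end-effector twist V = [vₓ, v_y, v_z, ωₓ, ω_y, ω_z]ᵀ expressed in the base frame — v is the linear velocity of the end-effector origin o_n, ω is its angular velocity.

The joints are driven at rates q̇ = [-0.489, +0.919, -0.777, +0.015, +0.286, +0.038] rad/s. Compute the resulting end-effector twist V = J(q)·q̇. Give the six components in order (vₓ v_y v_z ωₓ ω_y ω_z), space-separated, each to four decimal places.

o_n = [-0.0268, -0.5272, -0.5716]
J₁: ẑ×o_n = [0.5272, -0.0268, 0.0000], ω = ẑ
J2: z=[0.5736, 0.8192, 0.0000] o=[0.5406, -0.3786, 0.3900] → [-0.7877, 0.5516, 0.3796, 0.5736, 0.8192, 0.0000]
J3: z=[0.5155, -0.3610, 0.7771] o=[0.3497, -0.2448, 0.5788] → [0.6347, 0.3005, -0.2814, 0.5155, -0.3610, 0.7771]
J4: z=[0.8103, 0.5003, -0.3051] o=[0.5225, -0.7328, 0.2375] → [-0.3421, 0.8232, 0.4414, 0.8103, 0.5003, -0.3051]
J5: z=[0.2787, -0.7870, -0.5504] o=[0.7560, -0.4052, -0.1126] → [0.2940, 0.5588, -0.6501, 0.2787, -0.7870, -0.5504]
J6: z=[-0.7918, -0.5126, 0.3320] o=[0.6636, -0.3468, -0.2429] → [0.2284, -0.4895, -0.2111, -0.7918, -0.5126, 0.3320]
V = J·q̇ = [-1.3872, 0.4401, 0.3802, 0.1883, 0.7962, -1.2422]

-1.3872 0.4401 0.3802 0.1883 0.7962 -1.2422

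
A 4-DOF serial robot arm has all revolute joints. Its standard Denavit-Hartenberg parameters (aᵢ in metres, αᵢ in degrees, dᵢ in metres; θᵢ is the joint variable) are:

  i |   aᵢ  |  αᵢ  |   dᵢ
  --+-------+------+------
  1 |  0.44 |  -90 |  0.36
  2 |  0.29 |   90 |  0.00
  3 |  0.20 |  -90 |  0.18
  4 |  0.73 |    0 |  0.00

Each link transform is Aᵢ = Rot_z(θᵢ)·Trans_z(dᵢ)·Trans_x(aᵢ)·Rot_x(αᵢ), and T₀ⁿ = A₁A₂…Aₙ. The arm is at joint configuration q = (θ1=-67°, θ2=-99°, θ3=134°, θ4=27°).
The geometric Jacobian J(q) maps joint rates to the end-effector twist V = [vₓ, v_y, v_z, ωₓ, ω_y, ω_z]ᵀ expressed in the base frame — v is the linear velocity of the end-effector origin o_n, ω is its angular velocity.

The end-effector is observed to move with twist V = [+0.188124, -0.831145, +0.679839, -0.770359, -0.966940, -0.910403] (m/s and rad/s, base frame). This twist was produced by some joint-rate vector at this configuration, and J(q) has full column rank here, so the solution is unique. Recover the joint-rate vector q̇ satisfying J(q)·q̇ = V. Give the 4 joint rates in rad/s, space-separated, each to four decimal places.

-0.3810 -0.4930 -0.4990 0.8550

o_n = [0.8119, -0.3470, 0.0866]
J₁: ẑ×o_n = [0.3470, 0.8119, -0.0000], ω = ẑ
J2: z=[0.9205, 0.3907, 0.0000] o=[0.1719, -0.4050, 0.3600] → [-0.1068, 0.2516, -0.1966, 0.9205, 0.3907, 0.0000]
J3: z=[-0.3859, 0.9092, -0.1564] o=[0.1542, -0.3633, 0.6464] → [-0.5064, -0.3189, -0.6042, -0.3859, 0.9092, -0.1564]
J4: z=[-0.5955, -0.3750, -0.7105] o=[0.2257, -0.1634, 0.4811] → [0.0175, -0.6514, 0.3291, -0.5955, -0.3750, -0.7105]
q̇ = J⁺·V = [-0.3810, -0.4930, -0.4990, 0.8550]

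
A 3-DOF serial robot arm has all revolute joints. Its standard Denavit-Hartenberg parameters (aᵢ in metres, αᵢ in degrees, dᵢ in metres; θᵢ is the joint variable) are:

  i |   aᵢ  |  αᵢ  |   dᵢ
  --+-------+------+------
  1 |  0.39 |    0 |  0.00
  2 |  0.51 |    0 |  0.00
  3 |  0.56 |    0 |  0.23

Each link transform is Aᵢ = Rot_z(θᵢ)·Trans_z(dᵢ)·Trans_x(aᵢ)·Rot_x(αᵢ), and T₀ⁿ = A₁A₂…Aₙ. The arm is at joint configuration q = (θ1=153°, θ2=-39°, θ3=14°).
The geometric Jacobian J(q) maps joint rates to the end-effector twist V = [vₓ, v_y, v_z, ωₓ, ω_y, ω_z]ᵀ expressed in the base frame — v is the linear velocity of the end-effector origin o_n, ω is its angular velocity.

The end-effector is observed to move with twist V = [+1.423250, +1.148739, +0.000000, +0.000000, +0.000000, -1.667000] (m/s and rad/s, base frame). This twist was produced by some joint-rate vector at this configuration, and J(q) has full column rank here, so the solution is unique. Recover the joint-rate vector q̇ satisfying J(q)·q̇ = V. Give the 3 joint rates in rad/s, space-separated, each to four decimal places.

o_n = [-0.8997, 1.0843, 0.2300]
J₁: ẑ×o_n = [-1.0843, -0.8997, 0.0000], ω = ẑ
J2: z=[0.0000, 0.0000, 1.0000] o=[-0.3475, 0.1771, 0.0000] → [-0.9072, -0.5522, 0.0000, 0.0000, 0.0000, 1.0000]
J3: z=[0.0000, 0.0000, 1.0000] o=[-0.5549, 0.6430, 0.0000] → [-0.4413, -0.3448, 0.0000, 0.0000, 0.0000, 1.0000]
q̇ = J⁺·V = [-0.9970, -0.1000, -0.5700]

-0.9970 -0.1000 -0.5700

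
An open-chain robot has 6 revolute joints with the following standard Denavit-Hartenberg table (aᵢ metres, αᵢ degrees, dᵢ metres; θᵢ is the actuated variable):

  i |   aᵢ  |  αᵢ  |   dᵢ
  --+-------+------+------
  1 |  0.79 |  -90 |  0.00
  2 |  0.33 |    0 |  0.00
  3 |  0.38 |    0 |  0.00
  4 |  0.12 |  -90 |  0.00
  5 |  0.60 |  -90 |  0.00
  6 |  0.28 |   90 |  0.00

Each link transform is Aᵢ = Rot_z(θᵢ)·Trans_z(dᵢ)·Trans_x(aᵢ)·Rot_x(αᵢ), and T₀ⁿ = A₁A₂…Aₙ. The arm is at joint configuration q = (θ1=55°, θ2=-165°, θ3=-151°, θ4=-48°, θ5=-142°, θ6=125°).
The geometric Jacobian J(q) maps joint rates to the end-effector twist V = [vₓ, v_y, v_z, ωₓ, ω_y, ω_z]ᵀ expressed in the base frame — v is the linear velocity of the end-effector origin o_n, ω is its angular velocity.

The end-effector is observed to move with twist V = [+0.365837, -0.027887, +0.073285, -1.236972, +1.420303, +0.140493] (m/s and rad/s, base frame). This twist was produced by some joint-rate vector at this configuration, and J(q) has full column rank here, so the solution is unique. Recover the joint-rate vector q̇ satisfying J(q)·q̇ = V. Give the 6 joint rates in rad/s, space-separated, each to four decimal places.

-0.1990 0.4230 0.4400 0.3550 -0.3070 0.7740

o_n = [0.0669, 0.5671, 0.0345]
J₁: ẑ×o_n = [-0.5671, 0.0669, 0.0000], ω = ẑ
J2: z=[-0.8192, 0.5736, 0.0000] o=[0.4531, 0.6471, 0.0000] → [0.0198, 0.0282, 0.2871, -0.8192, 0.5736, 0.0000]
J3: z=[-0.8192, 0.5736, 0.0000] o=[0.2703, 0.3860, 0.0854] → [-0.0292, -0.0417, -0.0316, -0.8192, 0.5736, 0.0000]
J4: z=[-0.8192, 0.5736, 0.0000] o=[0.4271, 0.6099, -0.1786] → [0.1222, 0.1745, 0.2417, -0.8192, 0.5736, 0.0000]
J5: z=[0.0400, 0.0571, -0.9976] o=[0.4957, 0.7080, -0.1702] → [-0.1288, 0.4197, 0.0189, 0.0400, 0.0571, -0.9976]
J6: z=[-0.2932, 0.9551, 0.0429] o=[-0.0774, 0.5335, -0.2032] → [0.2255, 0.0759, -0.1476, -0.2932, 0.9551, 0.0429]
q̇ = J⁺·V = [-0.1990, 0.4230, 0.4400, 0.3550, -0.3070, 0.7740]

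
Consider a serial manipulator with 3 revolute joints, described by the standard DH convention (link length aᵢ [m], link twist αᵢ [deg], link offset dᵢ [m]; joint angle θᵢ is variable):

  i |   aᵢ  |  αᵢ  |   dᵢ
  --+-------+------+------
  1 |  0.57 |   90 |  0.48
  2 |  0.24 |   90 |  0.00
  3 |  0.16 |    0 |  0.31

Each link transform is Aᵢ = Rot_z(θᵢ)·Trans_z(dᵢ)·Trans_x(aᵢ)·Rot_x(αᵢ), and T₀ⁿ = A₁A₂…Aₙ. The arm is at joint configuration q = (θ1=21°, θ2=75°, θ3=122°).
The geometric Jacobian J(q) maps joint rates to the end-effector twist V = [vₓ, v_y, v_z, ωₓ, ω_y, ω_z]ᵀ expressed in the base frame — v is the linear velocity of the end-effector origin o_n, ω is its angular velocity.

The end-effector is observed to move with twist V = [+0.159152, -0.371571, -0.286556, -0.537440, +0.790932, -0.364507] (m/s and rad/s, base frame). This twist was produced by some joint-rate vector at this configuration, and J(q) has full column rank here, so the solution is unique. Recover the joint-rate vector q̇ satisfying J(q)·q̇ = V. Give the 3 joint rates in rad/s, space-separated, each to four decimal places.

-0.4230 -0.9310 -0.2260

o_n = [0.8978, 0.1993, 0.5497]
J₁: ẑ×o_n = [-0.1993, 0.8978, 0.0000], ω = ẑ
J2: z=[0.3584, -0.9336, 0.0000] o=[0.5321, 0.2043, 0.4800] → [-0.0651, -0.0250, 0.3396, 0.3584, -0.9336, 0.0000]
J3: z=[0.9018, 0.3462, -0.2588] o=[0.5901, 0.2265, 0.7118] → [-0.0632, 0.0666, -0.1311, 0.9018, 0.3462, -0.2588]
q̇ = J⁺·V = [-0.4230, -0.9310, -0.2260]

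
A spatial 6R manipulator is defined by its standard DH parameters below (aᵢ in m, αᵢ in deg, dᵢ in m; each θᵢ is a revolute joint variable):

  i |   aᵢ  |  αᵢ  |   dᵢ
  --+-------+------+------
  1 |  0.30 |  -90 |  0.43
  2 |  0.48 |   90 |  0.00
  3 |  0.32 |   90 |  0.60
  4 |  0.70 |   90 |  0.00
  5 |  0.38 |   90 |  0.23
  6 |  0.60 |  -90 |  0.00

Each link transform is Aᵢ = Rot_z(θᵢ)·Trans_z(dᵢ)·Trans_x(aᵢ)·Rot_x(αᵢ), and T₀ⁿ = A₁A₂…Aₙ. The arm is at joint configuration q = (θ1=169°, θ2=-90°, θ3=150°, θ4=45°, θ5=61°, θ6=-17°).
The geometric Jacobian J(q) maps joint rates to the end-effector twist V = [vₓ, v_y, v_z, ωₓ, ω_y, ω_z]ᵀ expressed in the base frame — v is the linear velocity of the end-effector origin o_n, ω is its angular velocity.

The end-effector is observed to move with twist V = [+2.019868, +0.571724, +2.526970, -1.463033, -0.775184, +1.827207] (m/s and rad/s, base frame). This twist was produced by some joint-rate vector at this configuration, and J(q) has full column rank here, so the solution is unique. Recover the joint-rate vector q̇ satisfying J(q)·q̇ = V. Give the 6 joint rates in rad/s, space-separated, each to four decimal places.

0.9260 0.8310 -0.7990 0.1750 -0.1320 -0.9420

o_n = [0.8130, -1.4953, 0.3047]
J₁: ẑ×o_n = [1.4953, 0.8130, -0.0000], ω = ẑ
J2: z=[-0.1908, -0.9816, 0.0000] o=[-0.2945, 0.0572, 0.4300] → [0.1230, -0.0239, 1.3834, -0.1908, -0.9816, 0.0000]
J3: z=[0.9816, -0.1908, 0.0000] o=[-0.2945, 0.0572, 0.9100] → [0.1155, 0.5942, -1.3127, 0.9816, -0.1908, 0.0000]
J4: z=[-0.1652, -0.8501, 0.5000] o=[0.2640, -0.2143, 0.6329] → [0.9195, 0.2203, 0.6784, -0.1652, -0.8501, 0.5000]
J5: z=[-0.7616, -0.2121, -0.6124] o=[0.7026, -0.5517, 0.2042] → [-0.5992, 0.0090, 0.7420, -0.7616, -0.2121, -0.6124]
J6: z=[0.6282, -0.0094, -0.7780] o=[0.5880, -0.9718, 0.1167] → [-0.4090, -0.2931, -0.3267, 0.6282, -0.0094, -0.7780]
q̇ = J⁺·V = [0.9260, 0.8310, -0.7990, 0.1750, -0.1320, -0.9420]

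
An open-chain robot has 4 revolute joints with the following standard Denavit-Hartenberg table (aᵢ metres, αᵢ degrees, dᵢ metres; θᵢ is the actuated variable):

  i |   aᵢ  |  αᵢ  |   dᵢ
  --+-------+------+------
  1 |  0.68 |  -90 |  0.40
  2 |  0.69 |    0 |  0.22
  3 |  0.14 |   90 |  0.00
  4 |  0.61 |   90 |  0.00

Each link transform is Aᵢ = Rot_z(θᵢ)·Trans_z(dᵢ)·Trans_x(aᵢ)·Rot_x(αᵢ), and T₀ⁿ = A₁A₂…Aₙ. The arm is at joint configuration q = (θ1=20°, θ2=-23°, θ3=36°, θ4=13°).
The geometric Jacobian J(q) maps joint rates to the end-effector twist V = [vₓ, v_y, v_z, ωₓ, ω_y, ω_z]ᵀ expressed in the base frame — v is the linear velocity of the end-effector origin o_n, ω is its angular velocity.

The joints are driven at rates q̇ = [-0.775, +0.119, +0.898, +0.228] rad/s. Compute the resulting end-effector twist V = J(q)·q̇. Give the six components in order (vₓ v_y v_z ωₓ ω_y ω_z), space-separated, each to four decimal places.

0.5957 -1.3138 -0.7963 -0.2996 0.9732 -0.5528

o_n = [1.7861, 1.0302, 0.5044]
J₁: ẑ×o_n = [-1.0302, 1.7861, 0.0000], ω = ẑ
J2: z=[-0.3420, 0.9397, 0.0000] o=[0.6390, 0.2326, 0.4000] → [0.0981, 0.0357, -1.3507, -0.3420, 0.9397, 0.0000]
J3: z=[-0.3420, 0.9397, 0.0000] o=[1.1606, 0.6565, 0.6696] → [-0.1552, -0.0565, -0.7155, -0.3420, 0.9397, 0.0000]
J4: z=[0.2114, 0.0769, 0.9744] o=[1.2888, 0.7032, 0.6381] → [-0.3289, 0.5128, 0.0309, 0.2114, 0.0769, 0.9744]
V = J·q̇ = [0.5957, -1.3138, -0.7963, -0.2996, 0.9732, -0.5528]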